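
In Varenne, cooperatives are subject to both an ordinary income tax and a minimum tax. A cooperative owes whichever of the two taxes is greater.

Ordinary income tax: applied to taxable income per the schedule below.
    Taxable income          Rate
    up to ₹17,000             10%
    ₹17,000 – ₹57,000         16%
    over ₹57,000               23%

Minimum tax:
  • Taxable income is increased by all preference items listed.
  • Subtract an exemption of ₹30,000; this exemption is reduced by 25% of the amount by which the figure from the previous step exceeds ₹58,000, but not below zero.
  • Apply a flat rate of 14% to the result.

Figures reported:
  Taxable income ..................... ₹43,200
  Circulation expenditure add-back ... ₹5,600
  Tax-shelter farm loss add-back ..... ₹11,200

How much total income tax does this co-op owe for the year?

₹5,892

Ordinary income tax:
  ₹17,000 × 10% = ₹1,700
  ₹26,200 × 16% = ₹4,192
  → ₹5,892

Minimum tax:
  Adjusted income: ₹43,200 + ₹5,600 + ₹11,200 = ₹60,000
  Exemption: ₹30,000 − 25% × (₹60,000 − ₹58,000) = ₹30,000 − ₹500 = ₹29,500
  Base: ₹60,000 − ₹29,500 = ₹30,500
  ₹30,500 × 14% = ₹4,270

₹5,892 > ₹4,270, so the ordinary income tax governs.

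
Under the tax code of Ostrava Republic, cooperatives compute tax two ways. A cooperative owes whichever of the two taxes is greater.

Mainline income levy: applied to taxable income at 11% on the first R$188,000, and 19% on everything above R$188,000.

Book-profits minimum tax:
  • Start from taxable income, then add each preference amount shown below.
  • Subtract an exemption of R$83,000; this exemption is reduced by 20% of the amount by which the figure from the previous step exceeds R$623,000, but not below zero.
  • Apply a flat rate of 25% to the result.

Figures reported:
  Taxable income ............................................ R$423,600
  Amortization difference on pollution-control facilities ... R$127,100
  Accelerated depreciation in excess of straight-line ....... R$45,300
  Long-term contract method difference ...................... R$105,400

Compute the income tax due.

Book-profits minimum tax:
  Adjusted income: R$423,600 + R$127,100 + R$45,300 + R$105,400 = R$701,400
  Exemption: R$83,000 − 20% × (R$701,400 − R$623,000) = R$83,000 − R$15,680 = R$67,320
  Base: R$701,400 − R$67,320 = R$634,080
  R$634,080 × 25% = R$158,520

Mainline income levy:
  R$188,000 × 11% = R$20,680
  R$235,600 × 19% = R$44,764
  → R$65,444

R$158,520 > R$65,444, so the book-profits minimum tax is the binding amount.

R$158,520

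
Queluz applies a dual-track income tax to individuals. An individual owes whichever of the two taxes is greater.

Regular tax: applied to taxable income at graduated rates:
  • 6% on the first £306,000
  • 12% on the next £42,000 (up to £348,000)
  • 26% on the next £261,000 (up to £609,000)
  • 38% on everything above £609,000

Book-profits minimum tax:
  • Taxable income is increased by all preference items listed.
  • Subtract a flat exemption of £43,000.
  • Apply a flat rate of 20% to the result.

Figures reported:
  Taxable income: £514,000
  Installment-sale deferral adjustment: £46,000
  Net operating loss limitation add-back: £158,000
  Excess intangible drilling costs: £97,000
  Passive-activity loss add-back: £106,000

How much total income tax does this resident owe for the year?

£175,600

Book-profits minimum tax:
  Adjusted income: £514,000 + £46,000 + £158,000 + £97,000 + £106,000 = £921,000
  Less exemption £43,000 → base £878,000
  £878,000 × 20% = £175,600

Regular tax:
  £306,000 × 6% = £18,360
  £42,000 × 12% = £5,040
  £166,000 × 26% = £43,160
  → £66,560

£175,600 > £66,560, so the book-profits minimum tax is the binding amount.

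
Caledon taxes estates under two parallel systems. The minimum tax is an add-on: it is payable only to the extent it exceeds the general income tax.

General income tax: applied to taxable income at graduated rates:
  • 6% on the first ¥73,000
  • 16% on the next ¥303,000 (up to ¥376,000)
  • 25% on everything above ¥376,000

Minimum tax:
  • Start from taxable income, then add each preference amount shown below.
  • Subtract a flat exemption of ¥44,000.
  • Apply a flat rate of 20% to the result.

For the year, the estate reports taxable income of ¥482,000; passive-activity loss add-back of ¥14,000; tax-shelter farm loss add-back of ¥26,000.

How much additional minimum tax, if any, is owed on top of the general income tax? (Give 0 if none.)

General income tax:
  ¥73,000 × 6% = ¥4,380
  ¥303,000 × 16% = ¥48,480
  ¥106,000 × 25% = ¥26,500
  → ¥79,360

Minimum tax:
  Adjusted income: ¥482,000 + ¥14,000 + ¥26,000 = ¥522,000
  Less exemption ¥44,000 → base ¥478,000
  ¥478,000 × 20% = ¥95,600

Excess of minimum tax over general income tax: ¥95,600 − ¥79,360 = ¥16,240.

¥16,240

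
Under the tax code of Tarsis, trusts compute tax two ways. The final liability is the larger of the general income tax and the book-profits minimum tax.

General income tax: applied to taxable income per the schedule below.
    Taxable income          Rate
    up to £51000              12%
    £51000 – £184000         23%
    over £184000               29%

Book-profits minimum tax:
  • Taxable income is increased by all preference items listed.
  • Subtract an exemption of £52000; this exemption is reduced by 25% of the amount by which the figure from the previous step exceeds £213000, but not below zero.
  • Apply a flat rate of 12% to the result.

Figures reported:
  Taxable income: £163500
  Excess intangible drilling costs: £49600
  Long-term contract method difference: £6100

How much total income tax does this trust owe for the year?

£31995

Book-profits minimum tax:
  Adjusted income: £163500 + £49600 + £6100 = £219200
  Exemption: £52000 − 25% × (£219200 − £213000) = £52000 − £1550 = £50450
  Base: £219200 − £50450 = £168750
  £168750 × 12% = £20250

General income tax:
  £51000 × 12% = £6120
  £112500 × 23% = £25875
  → £31995

£31995 > £20250, so the general income tax governs.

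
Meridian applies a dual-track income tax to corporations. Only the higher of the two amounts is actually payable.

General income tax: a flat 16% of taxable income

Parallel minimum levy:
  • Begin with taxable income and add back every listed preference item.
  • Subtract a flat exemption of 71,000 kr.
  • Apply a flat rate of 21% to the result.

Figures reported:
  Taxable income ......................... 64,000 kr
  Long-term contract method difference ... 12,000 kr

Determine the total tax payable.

10,240 kr

General income tax:
  64,000 kr × 16% = 10,240 kr

Parallel minimum levy:
  Adjusted income: 64,000 kr + 12,000 kr = 76,000 kr
  Less exemption 71,000 kr → base 5,000 kr
  5,000 kr × 21% = 1,050 kr

10,240 kr > 1,050 kr, so the general income tax governs.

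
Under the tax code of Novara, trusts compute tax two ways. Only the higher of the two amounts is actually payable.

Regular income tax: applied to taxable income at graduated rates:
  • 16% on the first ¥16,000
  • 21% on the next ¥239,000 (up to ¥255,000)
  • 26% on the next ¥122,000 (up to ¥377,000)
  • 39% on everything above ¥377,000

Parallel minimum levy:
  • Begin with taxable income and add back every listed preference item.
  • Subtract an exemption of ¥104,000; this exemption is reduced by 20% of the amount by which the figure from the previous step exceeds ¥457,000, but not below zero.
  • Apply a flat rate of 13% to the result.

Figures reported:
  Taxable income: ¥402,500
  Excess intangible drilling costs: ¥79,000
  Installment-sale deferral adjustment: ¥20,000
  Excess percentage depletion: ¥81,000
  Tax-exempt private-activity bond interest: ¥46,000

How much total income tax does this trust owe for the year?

¥94,415

Regular income tax:
  ¥16,000 × 16% = ¥2,560
  ¥239,000 × 21% = ¥50,190
  ¥122,000 × 26% = ¥31,720
  ¥25,500 × 39% = ¥9,945
  → ¥94,415

Parallel minimum levy:
  Adjusted income: ¥402,500 + ¥79,000 + ¥20,000 + ¥81,000 + ¥46,000 = ¥628,500
  Exemption: ¥104,000 − 20% × (¥628,500 − ¥457,000) = ¥104,000 − ¥34,300 = ¥69,700
  Base: ¥628,500 − ¥69,700 = ¥558,800
  ¥558,800 × 13% = ¥72,644

¥94,415 > ¥72,644, so the regular income tax governs.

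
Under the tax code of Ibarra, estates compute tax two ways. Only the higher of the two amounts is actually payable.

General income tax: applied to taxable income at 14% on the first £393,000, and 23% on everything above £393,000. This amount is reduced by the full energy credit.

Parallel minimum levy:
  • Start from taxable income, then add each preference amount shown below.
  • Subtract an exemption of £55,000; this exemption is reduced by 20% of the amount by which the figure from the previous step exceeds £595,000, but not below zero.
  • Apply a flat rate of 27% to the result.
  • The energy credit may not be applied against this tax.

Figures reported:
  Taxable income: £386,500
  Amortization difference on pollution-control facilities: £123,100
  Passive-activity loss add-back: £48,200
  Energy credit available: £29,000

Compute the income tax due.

£135,756

General income tax:
  £386,500 × 14% = £54,110
  Less energy credit £29,000 → £25,110

Parallel minimum levy:
  Adjusted income: £386,500 + £123,100 + £48,200 = £557,800
  Exemption: £557,800 ≤ £595,000, so full £55,000 applies
  Base: £557,800 − £55,000 = £502,800
  £502,800 × 27% = £135,756

£135,756 > £25,110, so the parallel minimum levy is the binding amount.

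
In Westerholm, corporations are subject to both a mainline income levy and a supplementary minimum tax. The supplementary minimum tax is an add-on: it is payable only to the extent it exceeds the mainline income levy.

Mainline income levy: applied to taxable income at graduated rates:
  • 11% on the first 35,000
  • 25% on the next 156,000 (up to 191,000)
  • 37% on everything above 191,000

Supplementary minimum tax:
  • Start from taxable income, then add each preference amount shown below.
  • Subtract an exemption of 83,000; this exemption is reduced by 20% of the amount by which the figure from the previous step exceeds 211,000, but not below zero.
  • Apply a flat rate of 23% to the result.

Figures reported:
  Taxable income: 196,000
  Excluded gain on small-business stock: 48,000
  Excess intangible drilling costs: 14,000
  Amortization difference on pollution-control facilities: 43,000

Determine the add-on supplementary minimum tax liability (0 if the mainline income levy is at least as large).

Supplementary minimum tax:
  Adjusted income: 196,000 + 48,000 + 14,000 + 43,000 = 301,000
  Exemption: 83,000 − 20% × (301,000 − 211,000) = 83,000 − 18,000 = 65,000
  Base: 301,000 − 65,000 = 236,000
  236,000 × 23% = 54,280

Mainline income levy:
  35,000 × 11% = 3,850
  156,000 × 25% = 39,000
  5,000 × 37% = 1,850
  → 44,700

Excess of supplementary minimum tax over mainline income levy: 54,280 − 44,700 = 9,580.

9,580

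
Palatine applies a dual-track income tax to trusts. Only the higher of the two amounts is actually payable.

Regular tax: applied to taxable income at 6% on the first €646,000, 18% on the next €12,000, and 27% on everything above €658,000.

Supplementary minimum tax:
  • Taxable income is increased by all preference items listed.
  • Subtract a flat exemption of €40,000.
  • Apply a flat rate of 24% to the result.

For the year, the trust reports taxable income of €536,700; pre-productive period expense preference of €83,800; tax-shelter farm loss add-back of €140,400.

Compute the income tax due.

Supplementary minimum tax:
  Adjusted income: €536,700 + €83,800 + €140,400 = €760,900
  Less exemption €40,000 → base €720,900
  €720,900 × 24% = €173,016

Regular tax:
  €536,700 × 6% = €32,202

€173,016 > €32,202, so the supplementary minimum tax is the binding amount.

€173,016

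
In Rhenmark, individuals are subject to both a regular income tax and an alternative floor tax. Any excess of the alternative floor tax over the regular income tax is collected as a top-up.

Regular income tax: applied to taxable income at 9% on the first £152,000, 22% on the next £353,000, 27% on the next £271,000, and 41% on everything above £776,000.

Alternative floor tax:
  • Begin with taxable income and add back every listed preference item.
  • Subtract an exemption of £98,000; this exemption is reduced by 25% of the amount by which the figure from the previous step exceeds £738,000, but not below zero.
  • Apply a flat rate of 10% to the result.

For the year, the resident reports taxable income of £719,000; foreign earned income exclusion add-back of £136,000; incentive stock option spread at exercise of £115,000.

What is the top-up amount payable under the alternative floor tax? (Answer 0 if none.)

Regular income tax:
  £152,000 × 9% = £13,680
  £353,000 × 22% = £77,660
  £214,000 × 27% = £57,780
  → £149,120

Alternative floor tax:
  Adjusted income: £719,000 + £136,000 + £115,000 = £970,000
  Exemption: £98,000 − 25% × (£970,000 − £738,000) = £98,000 − £58,000 = £40,000
  Base: £970,000 − £40,000 = £930,000
  £930,000 × 10% = £93,000

£93,000 ≤ £149,120, so no add-on is due.

£0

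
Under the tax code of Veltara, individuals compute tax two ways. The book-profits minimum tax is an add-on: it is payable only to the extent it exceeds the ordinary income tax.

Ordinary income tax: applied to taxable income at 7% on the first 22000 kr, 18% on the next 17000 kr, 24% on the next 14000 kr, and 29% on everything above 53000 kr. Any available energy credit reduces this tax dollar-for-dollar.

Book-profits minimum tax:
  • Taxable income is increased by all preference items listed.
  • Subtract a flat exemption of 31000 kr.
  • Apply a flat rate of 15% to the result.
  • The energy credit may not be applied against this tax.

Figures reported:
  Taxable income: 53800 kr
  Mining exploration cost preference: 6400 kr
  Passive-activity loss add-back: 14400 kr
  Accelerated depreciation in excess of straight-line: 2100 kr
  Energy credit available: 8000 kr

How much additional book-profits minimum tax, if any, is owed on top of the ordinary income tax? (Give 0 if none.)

Book-profits minimum tax:
  Adjusted income: 53800 kr + 6400 kr + 14400 kr + 2100 kr = 76700 kr
  Less exemption 31000 kr → base 45700 kr
  45700 kr × 15% = 6855 kr

Ordinary income tax:
  22000 kr × 7% = 1540 kr
  17000 kr × 18% = 3060 kr
  14000 kr × 24% = 3360 kr
  800 kr × 29% = 232 kr
  → 8192 kr
  Less energy credit 8000 kr → 192 kr

Excess of book-profits minimum tax over ordinary income tax: 6855 kr − 192 kr = 6663 kr.

6663 kr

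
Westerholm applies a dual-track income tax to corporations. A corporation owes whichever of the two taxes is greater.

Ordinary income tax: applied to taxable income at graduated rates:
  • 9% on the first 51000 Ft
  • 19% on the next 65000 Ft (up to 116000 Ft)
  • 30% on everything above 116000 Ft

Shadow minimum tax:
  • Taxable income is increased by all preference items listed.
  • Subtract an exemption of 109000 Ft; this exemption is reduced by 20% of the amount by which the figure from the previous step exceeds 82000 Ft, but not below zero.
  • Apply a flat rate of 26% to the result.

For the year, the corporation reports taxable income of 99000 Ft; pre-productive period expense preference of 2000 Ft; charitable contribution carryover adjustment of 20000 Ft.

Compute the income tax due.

13710 Ft

Ordinary income tax:
  51000 Ft × 9% = 4590 Ft
  48000 Ft × 19% = 9120 Ft
  → 13710 Ft

Shadow minimum tax:
  Adjusted income: 99000 Ft + 2000 Ft + 20000 Ft = 121000 Ft
  Exemption: 109000 Ft − 20% × (121000 Ft − 82000 Ft) = 109000 Ft − 7800 Ft = 101200 Ft
  Base: 121000 Ft − 101200 Ft = 19800 Ft
  19800 Ft × 26% = 5148 Ft

13710 Ft > 5148 Ft, so the ordinary income tax governs.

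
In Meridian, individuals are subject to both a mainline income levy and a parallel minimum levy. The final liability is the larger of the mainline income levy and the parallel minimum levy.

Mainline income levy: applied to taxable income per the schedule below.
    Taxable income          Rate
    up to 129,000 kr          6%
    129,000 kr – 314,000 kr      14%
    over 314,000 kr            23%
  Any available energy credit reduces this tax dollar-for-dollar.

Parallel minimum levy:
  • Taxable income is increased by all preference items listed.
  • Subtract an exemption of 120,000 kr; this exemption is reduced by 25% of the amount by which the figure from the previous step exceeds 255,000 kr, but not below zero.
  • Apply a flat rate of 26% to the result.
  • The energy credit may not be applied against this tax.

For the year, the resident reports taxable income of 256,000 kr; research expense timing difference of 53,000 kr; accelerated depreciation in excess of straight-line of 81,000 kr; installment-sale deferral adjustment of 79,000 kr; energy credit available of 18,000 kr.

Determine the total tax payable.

Mainline income levy:
  129,000 kr × 6% = 7,740 kr
  127,000 kr × 14% = 17,780 kr
  → 25,520 kr
  Less energy credit 18,000 kr → 7,520 kr

Parallel minimum levy:
  Adjusted income: 256,000 kr + 53,000 kr + 81,000 kr + 79,000 kr = 469,000 kr
  Exemption: 120,000 kr − 25% × (469,000 kr − 255,000 kr) = 120,000 kr − 53,500 kr = 66,500 kr
  Base: 469,000 kr − 66,500 kr = 402,500 kr
  402,500 kr × 26% = 104,650 kr

104,650 kr > 7,520 kr, so the parallel minimum levy is the binding amount.

104,650 kr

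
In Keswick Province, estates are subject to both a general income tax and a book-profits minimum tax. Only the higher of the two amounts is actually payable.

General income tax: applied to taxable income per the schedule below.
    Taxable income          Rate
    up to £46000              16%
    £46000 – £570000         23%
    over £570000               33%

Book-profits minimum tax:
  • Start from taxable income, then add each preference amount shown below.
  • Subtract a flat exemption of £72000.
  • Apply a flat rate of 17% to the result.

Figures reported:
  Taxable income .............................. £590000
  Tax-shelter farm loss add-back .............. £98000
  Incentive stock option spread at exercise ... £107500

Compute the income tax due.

£134480

Book-profits minimum tax:
  Adjusted income: £590000 + £98000 + £107500 = £795500
  Less exemption £72000 → base £723500
  £723500 × 17% = £122995

General income tax:
  £46000 × 16% = £7360
  £524000 × 23% = £120520
  £20000 × 33% = £6600
  → £134480

£134480 > £122995, so the general income tax governs.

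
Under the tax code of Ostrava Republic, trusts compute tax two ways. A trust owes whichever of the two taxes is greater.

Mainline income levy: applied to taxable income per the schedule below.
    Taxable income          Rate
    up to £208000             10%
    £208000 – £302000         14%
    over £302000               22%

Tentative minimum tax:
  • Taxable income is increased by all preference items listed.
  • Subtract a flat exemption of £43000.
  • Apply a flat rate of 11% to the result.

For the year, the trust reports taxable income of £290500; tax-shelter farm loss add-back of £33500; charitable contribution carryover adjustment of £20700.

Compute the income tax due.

£33187

Mainline income levy:
  £208000 × 10% = £20800
  £82500 × 14% = £11550
  → £32350

Tentative minimum tax:
  Adjusted income: £290500 + £33500 + £20700 = £344700
  Less exemption £43000 → base £301700
  £301700 × 11% = £33187

£33187 > £32350, so the tentative minimum tax is the binding amount.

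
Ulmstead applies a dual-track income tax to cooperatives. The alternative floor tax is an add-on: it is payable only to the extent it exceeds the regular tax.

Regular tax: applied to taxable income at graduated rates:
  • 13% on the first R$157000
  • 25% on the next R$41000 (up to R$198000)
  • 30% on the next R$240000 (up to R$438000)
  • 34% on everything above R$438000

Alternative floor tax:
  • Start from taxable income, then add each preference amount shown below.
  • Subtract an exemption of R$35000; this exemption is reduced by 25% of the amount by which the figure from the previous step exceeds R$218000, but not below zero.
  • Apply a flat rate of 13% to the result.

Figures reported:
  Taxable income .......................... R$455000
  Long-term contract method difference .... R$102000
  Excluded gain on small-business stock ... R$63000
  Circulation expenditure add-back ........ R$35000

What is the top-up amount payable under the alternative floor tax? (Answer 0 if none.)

R$0

Alternative floor tax:
  Adjusted income: R$455000 + R$102000 + R$63000 + R$35000 = R$655000
  Exemption: 25% × (R$655000 − R$218000) = R$109250 ≥ R$35000, so the exemption is fully phased out
  Base: R$655000 − R$0 = R$655000
  R$655000 × 13% = R$85150

Regular tax:
  R$157000 × 13% = R$20410
  R$41000 × 25% = R$10250
  R$240000 × 30% = R$72000
  R$17000 × 34% = R$5780
  → R$108440

R$85150 ≤ R$108440, so no add-on is due.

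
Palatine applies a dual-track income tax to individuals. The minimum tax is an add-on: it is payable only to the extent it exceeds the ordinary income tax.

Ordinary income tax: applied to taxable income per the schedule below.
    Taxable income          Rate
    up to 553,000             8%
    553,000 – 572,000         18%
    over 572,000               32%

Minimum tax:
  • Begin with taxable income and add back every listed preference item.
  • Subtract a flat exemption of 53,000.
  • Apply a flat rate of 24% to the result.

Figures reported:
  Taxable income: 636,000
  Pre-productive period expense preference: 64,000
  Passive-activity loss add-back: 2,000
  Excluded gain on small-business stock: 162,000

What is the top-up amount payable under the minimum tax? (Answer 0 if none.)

Ordinary income tax:
  553,000 × 8% = 44,240
  19,000 × 18% = 3,420
  64,000 × 32% = 20,480
  → 68,140

Minimum tax:
  Adjusted income: 636,000 + 64,000 + 2,000 + 162,000 = 864,000
  Less exemption 53,000 → base 811,000
  811,000 × 24% = 194,640

Excess of minimum tax over ordinary income tax: 194,640 − 68,140 = 126,500.

126,500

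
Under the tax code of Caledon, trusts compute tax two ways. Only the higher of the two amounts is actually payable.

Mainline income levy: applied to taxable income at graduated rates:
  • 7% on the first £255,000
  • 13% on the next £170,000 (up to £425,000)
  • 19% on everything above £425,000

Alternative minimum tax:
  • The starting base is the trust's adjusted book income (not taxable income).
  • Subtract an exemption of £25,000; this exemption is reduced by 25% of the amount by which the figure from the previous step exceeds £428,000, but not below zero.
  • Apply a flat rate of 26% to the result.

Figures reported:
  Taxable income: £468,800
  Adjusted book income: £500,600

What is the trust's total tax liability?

Mainline income levy:
  £255,000 × 7% = £17,850
  £170,000 × 13% = £22,100
  £43,800 × 19% = £8,322
  → £48,272

Alternative minimum tax:
  Base (adjusted book income): £500,600
  Exemption: £25,000 − 25% × (£500,600 − £428,000) = £25,000 − £18,150 = £6,850
  Base: £500,600 − £6,850 = £493,750
  £493,750 × 26% = £128,375

£128,375 > £48,272, so the alternative minimum tax is the binding amount.

£128,375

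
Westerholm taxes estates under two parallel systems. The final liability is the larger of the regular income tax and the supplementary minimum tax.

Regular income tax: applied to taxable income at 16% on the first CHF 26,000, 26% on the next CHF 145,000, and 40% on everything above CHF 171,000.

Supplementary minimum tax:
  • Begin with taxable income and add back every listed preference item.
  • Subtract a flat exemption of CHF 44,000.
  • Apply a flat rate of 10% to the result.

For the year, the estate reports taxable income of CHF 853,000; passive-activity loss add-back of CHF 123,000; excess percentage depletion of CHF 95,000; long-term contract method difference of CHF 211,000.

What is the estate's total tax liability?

CHF 314,660

Supplementary minimum tax:
  Adjusted income: CHF 853,000 + CHF 123,000 + CHF 95,000 + CHF 211,000 = CHF 1,282,000
  Less exemption CHF 44,000 → base CHF 1,238,000
  CHF 1,238,000 × 10% = CHF 123,800

Regular income tax:
  CHF 26,000 × 16% = CHF 4,160
  CHF 145,000 × 26% = CHF 37,700
  CHF 682,000 × 40% = CHF 272,800
  → CHF 314,660

CHF 314,660 > CHF 123,800, so the regular income tax governs.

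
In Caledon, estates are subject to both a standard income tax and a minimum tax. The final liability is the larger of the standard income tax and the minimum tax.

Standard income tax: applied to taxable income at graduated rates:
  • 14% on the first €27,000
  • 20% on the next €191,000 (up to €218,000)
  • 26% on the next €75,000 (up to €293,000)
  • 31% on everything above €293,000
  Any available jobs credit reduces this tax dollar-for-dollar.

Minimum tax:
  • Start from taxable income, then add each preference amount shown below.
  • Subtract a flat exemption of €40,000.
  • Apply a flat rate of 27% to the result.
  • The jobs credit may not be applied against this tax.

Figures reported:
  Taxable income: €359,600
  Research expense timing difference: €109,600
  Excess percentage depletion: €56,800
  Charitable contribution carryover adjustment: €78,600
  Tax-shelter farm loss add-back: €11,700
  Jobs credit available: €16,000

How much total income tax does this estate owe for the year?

Standard income tax:
  €27,000 × 14% = €3,780
  €191,000 × 20% = €38,200
  €75,000 × 26% = €19,500
  €66,600 × 31% = €20,646
  → €82,126
  Less jobs credit €16,000 → €66,126

Minimum tax:
  Adjusted income: €359,600 + €109,600 + €56,800 + €78,600 + €11,700 = €616,300
  Less exemption €40,000 → base €576,300
  €576,300 × 27% = €155,601

€155,601 > €66,126, so the minimum tax is the binding amount.

€155,601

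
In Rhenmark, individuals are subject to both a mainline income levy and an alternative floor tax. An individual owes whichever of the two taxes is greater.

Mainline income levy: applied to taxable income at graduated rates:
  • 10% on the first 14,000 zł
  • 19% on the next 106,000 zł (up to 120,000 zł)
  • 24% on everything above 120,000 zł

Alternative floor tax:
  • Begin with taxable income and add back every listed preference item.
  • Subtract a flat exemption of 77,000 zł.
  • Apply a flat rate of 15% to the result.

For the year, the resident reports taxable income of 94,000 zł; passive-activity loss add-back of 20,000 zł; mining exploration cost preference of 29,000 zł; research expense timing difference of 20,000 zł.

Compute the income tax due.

16,600 zł

Alternative floor tax:
  Adjusted income: 94,000 zł + 20,000 zł + 29,000 zł + 20,000 zł = 163,000 zł
  Less exemption 77,000 zł → base 86,000 zł
  86,000 zł × 15% = 12,900 zł

Mainline income levy:
  14,000 zł × 10% = 1,400 zł
  80,000 zł × 19% = 15,200 zł
  → 16,600 zł

16,600 zł > 12,900 zł, so the mainline income levy governs.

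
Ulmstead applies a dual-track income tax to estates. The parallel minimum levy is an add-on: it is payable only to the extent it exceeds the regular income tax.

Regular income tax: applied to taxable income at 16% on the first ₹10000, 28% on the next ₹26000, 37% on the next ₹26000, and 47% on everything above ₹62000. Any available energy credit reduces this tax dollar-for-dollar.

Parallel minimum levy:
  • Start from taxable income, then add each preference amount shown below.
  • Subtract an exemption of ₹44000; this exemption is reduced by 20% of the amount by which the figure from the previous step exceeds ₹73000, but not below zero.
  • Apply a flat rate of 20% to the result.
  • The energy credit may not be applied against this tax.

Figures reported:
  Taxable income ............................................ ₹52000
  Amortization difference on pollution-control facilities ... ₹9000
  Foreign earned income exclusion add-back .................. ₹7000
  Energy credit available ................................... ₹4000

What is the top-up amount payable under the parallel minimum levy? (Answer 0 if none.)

Regular income tax:
  ₹10000 × 16% = ₹1600
  ₹26000 × 28% = ₹7280
  ₹16000 × 37% = ₹5920
  → ₹14800
  Less energy credit ₹4000 → ₹10800

Parallel minimum levy:
  Adjusted income: ₹52000 + ₹9000 + ₹7000 = ₹68000
  Exemption: ₹68000 ≤ ₹73000, so full ₹44000 applies
  Base: ₹68000 − ₹44000 = ₹24000
  ₹24000 × 20% = ₹4800

₹4800 ≤ ₹10800, so no add-on is due.

₹0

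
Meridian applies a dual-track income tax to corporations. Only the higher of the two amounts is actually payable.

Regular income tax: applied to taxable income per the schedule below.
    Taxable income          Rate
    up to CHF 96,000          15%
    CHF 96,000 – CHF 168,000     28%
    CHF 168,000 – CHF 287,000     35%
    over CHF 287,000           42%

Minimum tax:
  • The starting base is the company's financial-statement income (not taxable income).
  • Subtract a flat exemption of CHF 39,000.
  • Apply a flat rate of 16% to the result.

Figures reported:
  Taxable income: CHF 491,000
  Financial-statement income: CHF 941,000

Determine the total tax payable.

CHF 161,890

Minimum tax:
  Base (financial-statement income): CHF 941,000
  Less exemption CHF 39,000 → base CHF 902,000
  CHF 902,000 × 16% = CHF 144,320

Regular income tax:
  CHF 96,000 × 15% = CHF 14,400
  CHF 72,000 × 28% = CHF 20,160
  CHF 119,000 × 35% = CHF 41,650
  CHF 204,000 × 42% = CHF 85,680
  → CHF 161,890

CHF 161,890 > CHF 144,320, so the regular income tax governs.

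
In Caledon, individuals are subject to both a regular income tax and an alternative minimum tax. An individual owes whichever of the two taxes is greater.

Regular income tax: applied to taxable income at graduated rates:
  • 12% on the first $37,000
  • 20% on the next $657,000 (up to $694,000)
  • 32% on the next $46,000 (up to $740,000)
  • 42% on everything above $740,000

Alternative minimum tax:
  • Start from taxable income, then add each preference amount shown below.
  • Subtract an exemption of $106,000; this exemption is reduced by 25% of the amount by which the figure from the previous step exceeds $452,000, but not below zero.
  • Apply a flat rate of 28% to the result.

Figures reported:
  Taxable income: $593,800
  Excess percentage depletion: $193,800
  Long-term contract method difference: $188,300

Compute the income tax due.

$273,252

Alternative minimum tax:
  Adjusted income: $593,800 + $193,800 + $188,300 = $975,900
  Exemption: 25% × ($975,900 − $452,000) = $130,975 ≥ $106,000, so the exemption is fully phased out
  Base: $975,900 − $0 = $975,900
  $975,900 × 28% = $273,252

Regular income tax:
  $37,000 × 12% = $4,440
  $556,800 × 20% = $111,360
  → $115,800

$273,252 > $115,800, so the alternative minimum tax is the binding amount.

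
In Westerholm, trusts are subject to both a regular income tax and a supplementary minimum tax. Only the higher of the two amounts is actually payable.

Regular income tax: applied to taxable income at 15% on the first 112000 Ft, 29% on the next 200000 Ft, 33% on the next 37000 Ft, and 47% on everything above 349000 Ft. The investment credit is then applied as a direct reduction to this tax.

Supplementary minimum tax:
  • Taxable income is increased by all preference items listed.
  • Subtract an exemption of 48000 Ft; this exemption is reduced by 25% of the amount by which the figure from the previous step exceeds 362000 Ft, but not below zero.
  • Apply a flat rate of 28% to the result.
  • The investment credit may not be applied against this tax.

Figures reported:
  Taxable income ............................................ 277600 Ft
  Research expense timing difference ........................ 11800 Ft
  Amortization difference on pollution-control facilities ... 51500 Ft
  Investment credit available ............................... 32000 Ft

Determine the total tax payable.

Supplementary minimum tax:
  Adjusted income: 277600 Ft + 11800 Ft + 51500 Ft = 340900 Ft
  Exemption: 340900 Ft ≤ 362000 Ft, so full 48000 Ft applies
  Base: 340900 Ft − 48000 Ft = 292900 Ft
  292900 Ft × 28% = 82012 Ft

Regular income tax:
  112000 Ft × 15% = 16800 Ft
  165600 Ft × 29% = 48024 Ft
  → 64824 Ft
  Less investment credit 32000 Ft → 32824 Ft

82012 Ft > 32824 Ft, so the supplementary minimum tax is the binding amount.

82012 Ft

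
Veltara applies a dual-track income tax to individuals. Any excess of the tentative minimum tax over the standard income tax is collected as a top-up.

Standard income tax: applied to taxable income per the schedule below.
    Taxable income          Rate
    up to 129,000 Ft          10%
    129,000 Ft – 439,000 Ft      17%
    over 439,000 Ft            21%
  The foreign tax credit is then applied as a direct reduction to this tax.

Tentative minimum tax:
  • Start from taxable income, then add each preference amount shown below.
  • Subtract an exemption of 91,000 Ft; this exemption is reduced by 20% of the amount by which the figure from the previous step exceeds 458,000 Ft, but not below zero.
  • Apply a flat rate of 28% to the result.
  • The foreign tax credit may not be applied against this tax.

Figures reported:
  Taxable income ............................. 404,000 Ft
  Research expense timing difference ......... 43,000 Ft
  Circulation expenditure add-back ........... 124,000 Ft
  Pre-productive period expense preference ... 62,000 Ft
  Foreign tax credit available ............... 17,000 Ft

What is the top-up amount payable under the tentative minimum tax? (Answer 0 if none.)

118,910 Ft

Standard income tax:
  129,000 Ft × 10% = 12,900 Ft
  275,000 Ft × 17% = 46,750 Ft
  → 59,650 Ft
  Less foreign tax credit 17,000 Ft → 42,650 Ft

Tentative minimum tax:
  Adjusted income: 404,000 Ft + 43,000 Ft + 124,000 Ft + 62,000 Ft = 633,000 Ft
  Exemption: 91,000 Ft − 20% × (633,000 Ft − 458,000 Ft) = 91,000 Ft − 35,000 Ft = 56,000 Ft
  Base: 633,000 Ft − 56,000 Ft = 577,000 Ft
  577,000 Ft × 28% = 161,560 Ft

Excess of tentative minimum tax over standard income tax: 161,560 Ft − 42,650 Ft = 118,910 Ft.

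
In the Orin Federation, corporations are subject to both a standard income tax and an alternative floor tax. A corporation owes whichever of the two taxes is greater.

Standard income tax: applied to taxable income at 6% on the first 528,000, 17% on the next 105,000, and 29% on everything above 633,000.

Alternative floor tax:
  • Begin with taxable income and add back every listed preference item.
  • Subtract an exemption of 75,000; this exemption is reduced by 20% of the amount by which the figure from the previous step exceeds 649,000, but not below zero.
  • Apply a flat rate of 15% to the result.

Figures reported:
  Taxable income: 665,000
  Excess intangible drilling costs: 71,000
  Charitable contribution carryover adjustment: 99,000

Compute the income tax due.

Alternative floor tax:
  Adjusted income: 665,000 + 71,000 + 99,000 = 835,000
  Exemption: 75,000 − 20% × (835,000 − 649,000) = 75,000 − 37,200 = 37,800
  Base: 835,000 − 37,800 = 797,200
  797,200 × 15% = 119,580

Standard income tax:
  528,000 × 6% = 31,680
  105,000 × 17% = 17,850
  32,000 × 29% = 9,280
  → 58,810

119,580 > 58,810, so the alternative floor tax is the binding amount.

119,580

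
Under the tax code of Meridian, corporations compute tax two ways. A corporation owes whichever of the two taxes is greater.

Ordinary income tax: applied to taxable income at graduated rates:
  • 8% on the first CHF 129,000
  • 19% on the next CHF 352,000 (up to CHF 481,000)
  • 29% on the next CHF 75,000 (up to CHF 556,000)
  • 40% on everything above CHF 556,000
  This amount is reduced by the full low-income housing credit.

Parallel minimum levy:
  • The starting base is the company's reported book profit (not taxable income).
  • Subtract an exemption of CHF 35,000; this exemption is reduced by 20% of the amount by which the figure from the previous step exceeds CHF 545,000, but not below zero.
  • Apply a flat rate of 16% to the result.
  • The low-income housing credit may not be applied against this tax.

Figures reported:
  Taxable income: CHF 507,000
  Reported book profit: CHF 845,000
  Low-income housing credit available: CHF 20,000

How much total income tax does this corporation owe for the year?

Parallel minimum levy:
  Base (reported book profit): CHF 845,000
  Exemption: 20% × (CHF 845,000 − CHF 545,000) = CHF 60,000 ≥ CHF 35,000, so the exemption is fully phased out
  Base: CHF 845,000 − CHF 0 = CHF 845,000
  CHF 845,000 × 16% = CHF 135,200

Ordinary income tax:
  CHF 129,000 × 8% = CHF 10,320
  CHF 352,000 × 19% = CHF 66,880
  CHF 26,000 × 29% = CHF 7,540
  → CHF 84,740
  Less low-income housing credit CHF 20,000 → CHF 64,740

CHF 135,200 > CHF 64,740, so the parallel minimum levy is the binding amount.

CHF 135,200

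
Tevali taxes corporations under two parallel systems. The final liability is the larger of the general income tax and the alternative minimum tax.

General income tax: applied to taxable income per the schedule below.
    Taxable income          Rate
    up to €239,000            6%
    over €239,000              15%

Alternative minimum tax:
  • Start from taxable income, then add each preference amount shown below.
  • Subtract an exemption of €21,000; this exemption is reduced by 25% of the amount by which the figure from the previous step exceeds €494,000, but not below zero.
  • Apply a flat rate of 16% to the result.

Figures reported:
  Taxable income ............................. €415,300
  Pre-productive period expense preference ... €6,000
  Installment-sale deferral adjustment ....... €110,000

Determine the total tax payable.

General income tax:
  €239,000 × 6% = €14,340
  €176,300 × 15% = €26,445
  → €40,785

Alternative minimum tax:
  Adjusted income: €415,300 + €6,000 + €110,000 = €531,300
  Exemption: €21,000 − 25% × (€531,300 − €494,000) = €21,000 − €9,325 = €11,675
  Base: €531,300 − €11,675 = €519,625
  €519,625 × 16% = €83,140

€83,140 > €40,785, so the alternative minimum tax is the binding amount.

€83,140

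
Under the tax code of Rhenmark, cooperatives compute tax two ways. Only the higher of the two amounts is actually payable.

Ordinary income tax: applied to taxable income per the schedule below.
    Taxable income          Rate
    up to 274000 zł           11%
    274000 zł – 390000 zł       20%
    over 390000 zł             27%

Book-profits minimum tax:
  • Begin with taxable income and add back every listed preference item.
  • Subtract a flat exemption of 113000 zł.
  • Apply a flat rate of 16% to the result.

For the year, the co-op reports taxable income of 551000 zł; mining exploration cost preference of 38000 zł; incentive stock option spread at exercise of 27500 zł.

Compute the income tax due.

Book-profits minimum tax:
  Adjusted income: 551000 zł + 38000 zł + 27500 zł = 616500 zł
  Less exemption 113000 zł → base 503500 zł
  503500 zł × 16% = 80560 zł

Ordinary income tax:
  274000 zł × 11% = 30140 zł
  116000 zł × 20% = 23200 zł
  161000 zł × 27% = 43470 zł
  → 96810 zł

96810 zł > 80560 zł, so the ordinary income tax governs.

96810 zł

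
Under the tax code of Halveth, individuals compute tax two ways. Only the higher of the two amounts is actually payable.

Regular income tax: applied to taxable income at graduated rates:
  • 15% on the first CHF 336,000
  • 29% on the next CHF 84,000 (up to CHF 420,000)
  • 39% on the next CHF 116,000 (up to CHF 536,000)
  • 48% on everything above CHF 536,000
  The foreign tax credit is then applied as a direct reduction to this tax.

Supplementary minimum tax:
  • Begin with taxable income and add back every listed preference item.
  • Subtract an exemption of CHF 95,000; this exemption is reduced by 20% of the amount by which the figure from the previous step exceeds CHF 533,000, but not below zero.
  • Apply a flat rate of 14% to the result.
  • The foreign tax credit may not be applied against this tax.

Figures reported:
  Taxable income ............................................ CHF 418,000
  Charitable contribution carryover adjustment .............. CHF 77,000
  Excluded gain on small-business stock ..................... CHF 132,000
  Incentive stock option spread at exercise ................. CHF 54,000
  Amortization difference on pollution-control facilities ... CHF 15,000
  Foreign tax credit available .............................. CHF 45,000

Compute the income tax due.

CHF 88,704

Supplementary minimum tax:
  Adjusted income: CHF 418,000 + CHF 77,000 + CHF 132,000 + CHF 54,000 + CHF 15,000 = CHF 696,000
  Exemption: CHF 95,000 − 20% × (CHF 696,000 − CHF 533,000) = CHF 95,000 − CHF 32,600 = CHF 62,400
  Base: CHF 696,000 − CHF 62,400 = CHF 633,600
  CHF 633,600 × 14% = CHF 88,704

Regular income tax:
  CHF 336,000 × 15% = CHF 50,400
  CHF 82,000 × 29% = CHF 23,780
  → CHF 74,180
  Less foreign tax credit CHF 45,000 → CHF 29,180

CHF 88,704 > CHF 29,180, so the supplementary minimum tax is the binding amount.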